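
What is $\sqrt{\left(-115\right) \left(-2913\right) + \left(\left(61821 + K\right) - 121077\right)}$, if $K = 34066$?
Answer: $\sqrt{309805} \approx 556.6$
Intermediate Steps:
$\sqrt{\left(-115\right) \left(-2913\right) + \left(\left(61821 + K\right) - 121077\right)} = \sqrt{\left(-115\right) \left(-2913\right) + \left(\left(61821 + 34066\right) - 121077\right)} = \sqrt{334995 + \left(95887 - 121077\right)} = \sqrt{334995 - 25190} = \sqrt{309805}$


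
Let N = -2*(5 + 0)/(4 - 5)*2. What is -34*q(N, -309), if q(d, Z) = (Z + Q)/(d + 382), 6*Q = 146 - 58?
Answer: 15011/603 ≈ 24.894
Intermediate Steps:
Q = 44/3 (Q = (146 - 58)/6 = (⅙)*88 = 44/3 ≈ 14.667)
N = 20 (N = -10/(-1)*2 = -10*(-1)*2 = -2*(-5)*2 = 10*2 = 20)
q(d, Z) = (44/3 + Z)/(382 + d) (q(d, Z) = (Z + 44/3)/(d + 382) = (44/3 + Z)/(382 + d))
-34*q(N, -309) = -34*(44/3 - 309)/(382 + 20) = -34*(-883)/(402*3) = -17*(-883)/(201*3) = -34*(-883/1206) = 15011/603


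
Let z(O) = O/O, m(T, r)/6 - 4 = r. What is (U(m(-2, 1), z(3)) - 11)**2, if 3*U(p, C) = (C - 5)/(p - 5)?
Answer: 687241/5625 ≈ 122.18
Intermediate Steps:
m(T, r) = 24 + 6*r
z(O) = 1
U(p, C) = (-5 + C)/(3*(-5 + p)) (U(p, C) = ((C - 5)/(p - 5))/3 = ((-5 + C)/(-5 + p))/3 = (-5 + C)/(3*(-5 + p)))
(U(m(-2, 1), z(3)) - 11)**2 = ((-5 + 1)/(3*(-5 + (24 + 6*1))) - 11)**2 = ((1/3)*(-4)/(-5 + (24 + 6)) - 11)**2 = ((1/3)*(-4)/(-5 + 30) - 11)**2 = ((1/3)*(-4)/25 - 11)**2 = ((1/3)*(1/25)*(-4) - 11)**2 = (-4/75 - 11)**2 = (-829/75)**2 = 687241/5625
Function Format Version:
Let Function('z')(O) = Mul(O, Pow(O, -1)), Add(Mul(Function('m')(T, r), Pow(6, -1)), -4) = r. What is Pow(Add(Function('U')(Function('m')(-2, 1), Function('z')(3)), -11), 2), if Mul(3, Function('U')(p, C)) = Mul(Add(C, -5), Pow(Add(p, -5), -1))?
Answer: Rational(687241, 5625) ≈ 122.18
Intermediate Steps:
Function('m')(T, r) = Add(24, Mul(6, r))
Function('z')(O) = 1
Function('U')(p, C) = Mul(Rational(1, 3), Pow(Add(-5, p), -1), Add(-5, C)) (Function('U')(p, C) = Mul(Rational(1, 3), Mul(Add(C, -5), Pow(Add(p, -5), -1))) = Mul(Rational(1, 3), Mul(Add(-5, C), Pow(Add(-5, p), -1))) = Mul(Rational(1, 3), Mul(Pow(Add(-5, p), -1), Add(-5, C))) = Mul(Rational(1, 3), Pow(Add(-5, p), -1), Add(-5, C)))
Pow(Add(Function('U')(Function('m')(-2, 1), Function('z')(3)), -11), 2) = Pow(Add(Mul(Rational(1, 3), Pow(Add(-5, Add(24, Mul(6, 1))), -1), Add(-5, 1)), -11), 2) = Pow(Add(Mul(Rational(1, 3), Pow(Add(-5, Add(24, 6)), -1), -4), -11), 2) = Pow(Add(Mul(Rational(1, 3), Pow(Add(-5, 30), -1), -4), -11), 2) = Pow(Add(Mul(Rational(1, 3), Pow(25, -1), -4), -11), 2) = Pow(Add(Mul(Rational(1, 3), Rational(1, 25), -4), -11), 2) = Pow(Add(Rational(-4, 75), -11), 2) = Pow(Rational(-829, 75), 2) = Rational(687241, 5625)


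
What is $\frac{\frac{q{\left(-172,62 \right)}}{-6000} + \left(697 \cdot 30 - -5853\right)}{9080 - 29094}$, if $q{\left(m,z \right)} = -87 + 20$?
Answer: $- \frac{160578067}{120084000} \approx -1.3372$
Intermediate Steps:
$q{\left(m,z \right)} = -67$
$\frac{\frac{q{\left(-172,62 \right)}}{-6000} + \left(697 \cdot 30 - -5853\right)}{9080 - 29094} = \frac{- \frac{67}{-6000} + \left(697 \cdot 30 - -5853\right)}{9080 - 29094} = \frac{\left(-67\right) \left(- \frac{1}{6000}\right) + \left(20910 + 5853\right)}{-20014} = \left(\frac{67}{6000} + 26763\right) \left(- \frac{1}{20014}\right) = \frac{160578067}{6000} \left(- \frac{1}{20014}\right) = - \frac{160578067}{120084000}$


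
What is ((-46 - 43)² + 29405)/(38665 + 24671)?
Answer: 6221/10556 ≈ 0.58933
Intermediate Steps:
((-46 - 43)² + 29405)/(38665 + 24671) = ((-89)² + 29405)/63336 = (7921 + 29405)*(1/63336) = 37326*(1/63336) = 6221/10556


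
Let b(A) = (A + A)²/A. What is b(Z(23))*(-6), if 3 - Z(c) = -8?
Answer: -264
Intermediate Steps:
Z(c) = 11 (Z(c) = 3 - 1*(-8) = 3 + 8 = 11)
b(A) = 4*A (b(A) = (2*A)²/A = (4*A²)/A = 4*A)
b(Z(23))*(-6) = (4*11)*(-6) = 44*(-6) = -264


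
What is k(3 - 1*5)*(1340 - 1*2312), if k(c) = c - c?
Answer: 0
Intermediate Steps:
k(c) = 0
k(3 - 1*5)*(1340 - 1*2312) = 0*(1340 - 1*2312) = 0*(1340 - 2312) = 0*(-972) = 0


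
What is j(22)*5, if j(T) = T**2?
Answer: 2420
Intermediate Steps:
j(22)*5 = 22**2*5 = 484*5 = 2420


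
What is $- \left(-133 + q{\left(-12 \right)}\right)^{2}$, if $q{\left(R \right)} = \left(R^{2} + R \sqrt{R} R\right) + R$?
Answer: $248831 + 576 i \sqrt{3} \approx 2.4883 \cdot 10^{5} + 997.66 i$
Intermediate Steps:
$q{\left(R \right)} = R + R^{2} + R^{\frac{5}{2}}$ ($q{\left(R \right)} = \left(R^{2} + R^{\frac{3}{2}} R\right) + R = \left(R^{2} + R^{\frac{5}{2}}\right) + R = R + R^{2} + R^{\frac{5}{2}}$)
$- \left(-133 + q{\left(-12 \right)}\right)^{2} = - \left(-133 + \left(-12 + \left(-12\right)^{2} + \left(-12\right)^{\frac{5}{2}}\right)\right)^{2} = - \left(-133 + \left(-12 + 144 + 288 i \sqrt{3}\right)\right)^{2} = - \left(-133 + \left(132 + 288 i \sqrt{3}\right)\right)^{2} = - \left(-1 + 288 i \sqrt{3}\right)^{2}$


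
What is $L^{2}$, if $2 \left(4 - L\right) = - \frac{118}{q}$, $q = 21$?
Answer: $\frac{20449}{441} \approx 46.37$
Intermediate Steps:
$L = \frac{143}{21}$ ($L = 4 - \frac{\left(-118\right) \frac{1}{21}}{2} = 4 - - \frac{59}{21} = 4 + \frac{59}{21} = \frac{143}{21} \approx 6.8095$)
$L^{2} = \left(\frac{143}{21}\right)^{2} = \frac{20449}{441}$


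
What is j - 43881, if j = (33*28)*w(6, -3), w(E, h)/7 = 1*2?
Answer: -30945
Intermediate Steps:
w(E, h) = 14 (w(E, h) = 7*(1*2) = 7*2 = 14)
j = 12936 (j = (33*28)*14 = 924*14 = 12936)
j - 43881 = 12936 - 43881 = -30945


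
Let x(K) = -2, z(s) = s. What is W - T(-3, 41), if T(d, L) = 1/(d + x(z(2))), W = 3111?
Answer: 15556/5 ≈ 3111.2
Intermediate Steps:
T(d, L) = 1/(-2 + d) (T(d, L) = 1/(d - 2) = 1/(-2 + d))
W - T(-3, 41) = 3111 - 1/(-2 - 3) = 3111 - 1/(-5) = 3111 - 1*(-⅕) = 3111 + ⅕ = 15556/5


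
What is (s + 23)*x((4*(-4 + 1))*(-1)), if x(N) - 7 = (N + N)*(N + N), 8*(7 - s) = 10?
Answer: 67045/4 ≈ 16761.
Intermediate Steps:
s = 23/4 (s = 7 - 1/8*10 = 7 - 5/4 = 23/4 ≈ 5.7500)
x(N) = 7 + 4*N**2 (x(N) = 7 + (N + N)*(N + N) = 7 + (2*N)*(2*N) = 7 + 4*N**2)
(s + 23)*x((4*(-4 + 1))*(-1)) = (23/4 + 23)*(7 + 4*((4*(-4 + 1))*(-1))**2) = 115*(7 + 4*((4*(-3))*(-1))**2)/4 = 115*(7 + 4*(-12*(-1))**2)/4 = 115*(7 + 4*12**2)/4 = 115*(7 + 4*144)/4 = 115*(7 + 576)/4 = (115/4)*583 = 67045/4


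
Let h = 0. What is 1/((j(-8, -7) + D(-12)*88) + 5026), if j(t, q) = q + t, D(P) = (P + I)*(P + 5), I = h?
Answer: 1/12403 ≈ 8.0626e-5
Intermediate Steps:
I = 0
D(P) = P*(5 + P) (D(P) = (P + 0)*(P + 5) = P*(5 + P))
1/((j(-8, -7) + D(-12)*88) + 5026) = 1/(((-7 - 8) - 12*(5 - 12)*88) + 5026) = 1/((-15 - 12*(-7)*88) + 5026) = 1/((-15 + 84*88) + 5026) = 1/((-15 + 7392) + 5026) = 1/(7377 + 5026) = 1/12403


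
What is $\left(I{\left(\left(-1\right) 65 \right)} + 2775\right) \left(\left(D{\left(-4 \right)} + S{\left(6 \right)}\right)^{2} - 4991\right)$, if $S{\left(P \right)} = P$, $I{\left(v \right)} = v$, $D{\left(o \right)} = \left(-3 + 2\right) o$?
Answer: $-13254610$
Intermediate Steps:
$D{\left(o \right)} = - o$
$\left(I{\left(\left(-1\right) 65 \right)} + 2775\right) \left(\left(D{\left(-4 \right)} + S{\left(6 \right)}\right)^{2} - 4991\right) = \left(\left(-1\right) 65 + 2775\right) \left(\left(\left(-1\right) \left(-4\right) + 6\right)^{2} - 4991\right) = \left(-65 + 2775\right) \left(\left(4 + 6\right)^{2} - 4991\right) = 2710 \left(10^{2} - 4991\right) = 2710 \left(100 - 4991\right) = 2710 \left(-4891\right) = -13254610$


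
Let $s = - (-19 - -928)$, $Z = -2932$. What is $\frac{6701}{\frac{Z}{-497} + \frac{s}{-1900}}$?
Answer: $\frac{6327754300}{6022573} \approx 1050.7$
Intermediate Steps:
$s = -909$ ($s = - (-19 + 928) = \left(-1\right) 909 = -909$)
$\frac{6701}{\frac{Z}{-497} + \frac{s}{-1900}} = \frac{6701}{- \frac{2932}{-497} - \frac{909}{-1900}} = \frac{6701}{\left(-2932\right) \left(- \frac{1}{497}\right) - - \frac{909}{1900}} = \frac{6701}{\frac{2932}{497} + \frac{909}{1900}} = \frac{6701}{\frac{6022573}{944300}} = 6701 \cdot \frac{944300}{6022573} = \frac{6327754300}{6022573}$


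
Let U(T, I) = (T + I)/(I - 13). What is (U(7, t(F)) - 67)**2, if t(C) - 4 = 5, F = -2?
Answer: 5041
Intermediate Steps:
t(C) = 9 (t(C) = 4 + 5 = 9)
U(T, I) = (I + T)/(-13 + I)
(U(7, t(F)) - 67)**2 = ((9 + 7)/(-13 + 9) - 67)**2 = (16/(-4) - 67)**2 = (-1/4*16 - 67)**2 = (-4 - 67)**2 = (-71)**2 = 5041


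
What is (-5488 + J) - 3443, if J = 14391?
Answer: 5460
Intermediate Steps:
(-5488 + J) - 3443 = (-5488 + 14391) - 3443 = 8903 - 3443 = 5460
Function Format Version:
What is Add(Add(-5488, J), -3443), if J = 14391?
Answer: 5460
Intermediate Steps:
Add(Add(-5488, J), -3443) = Add(Add(-5488, 14391), -3443) = Add(8903, -3443) = 5460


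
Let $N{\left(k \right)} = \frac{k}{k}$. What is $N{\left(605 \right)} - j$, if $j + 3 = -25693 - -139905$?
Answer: $-114208$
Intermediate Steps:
$N{\left(k \right)} = 1$
$j = 114209$ ($j = -3 - -114212 = -3 + \left(-25693 + 139905\right) = -3 + 114212 = 114209$)
$N{\left(605 \right)} - j = 1 - 114209 = -114208$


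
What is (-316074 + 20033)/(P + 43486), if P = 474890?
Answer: -296041/518376 ≈ -0.57109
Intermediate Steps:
(-316074 + 20033)/(P + 43486) = (-316074 + 20033)/(474890 + 43486) = -296041/518376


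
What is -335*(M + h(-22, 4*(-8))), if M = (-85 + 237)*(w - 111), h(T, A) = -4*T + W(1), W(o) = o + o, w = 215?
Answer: -5325830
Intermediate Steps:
W(o) = 2*o
h(T, A) = 2 - 4*T (h(T, A) = -4*T + 2*1 = -4*T + 2 = 2 - 4*T)
M = 15808 (M = (-85 + 237)*(215 - 111) = 152*104 = 15808)
-335*(M + h(-22, 4*(-8))) = -335*(15808 + (2 - 4*(-22))) = -335*(15808 + (2 + 88)) = -335*(15808 + 90) = -335*15898 = -5325830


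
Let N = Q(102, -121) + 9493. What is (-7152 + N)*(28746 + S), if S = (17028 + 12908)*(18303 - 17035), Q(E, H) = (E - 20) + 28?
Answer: 93107592894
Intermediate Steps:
Q(E, H) = 8 + E (Q(E, H) = (-20 + E) + 28 = 8 + E)
N = 9603 (N = (8 + 102) + 9493 = 110 + 9493 = 9603)
S = 37958848 (S = 29936*1268 = 37958848)
(-7152 + N)*(28746 + S) = (-7152 + 9603)*(28746 + 37958848) = 2451*37987594 = 93107592894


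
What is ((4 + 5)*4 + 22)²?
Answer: 3364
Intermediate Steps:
((4 + 5)*4 + 22)² = (9*4 + 22)² = (36 + 22)² = 58² = 3364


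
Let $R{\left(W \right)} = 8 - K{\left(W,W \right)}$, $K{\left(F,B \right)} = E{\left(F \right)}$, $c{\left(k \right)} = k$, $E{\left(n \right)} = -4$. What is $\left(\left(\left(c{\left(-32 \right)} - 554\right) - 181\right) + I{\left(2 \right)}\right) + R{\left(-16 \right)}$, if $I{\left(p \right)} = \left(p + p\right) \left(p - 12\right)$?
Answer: $-795$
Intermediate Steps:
$K{\left(F,B \right)} = -4$
$R{\left(W \right)} = 12$ ($R{\left(W \right)} = 8 - -4 = 8 + 4 = 12$)
$I{\left(p \right)} = 2 p \left(-12 + p\right)$
$\left(\left(\left(c{\left(-32 \right)} - 554\right) - 181\right) + I{\left(2 \right)}\right) + R{\left(-16 \right)} = \left(\left(\left(-32 - 554\right) - 181\right) + 2 \cdot 2 \left(-12 + 2\right)\right) + 12 = \left(\left(-586 - 181\right) + 2 \cdot 2 \left(-10\right)\right) + 12 = \left(-767 - 40\right) + 12 = -807 + 12 = -795$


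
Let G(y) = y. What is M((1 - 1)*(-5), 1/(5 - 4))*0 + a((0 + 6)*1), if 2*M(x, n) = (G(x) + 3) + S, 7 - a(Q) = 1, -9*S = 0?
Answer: 6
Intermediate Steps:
S = 0 (S = -1/9*0 = 0)
a(Q) = 6 (a(Q) = 7 - 1*1 = 7 - 1 = 6)
M(x, n) = 3/2 + x/2 (M(x, n) = ((x + 3) + 0)/2 = ((3 + x) + 0)/2 = (3 + x)/2 = 3/2 + x/2)
M((1 - 1)*(-5), 1/(5 - 4))*0 + a((0 + 6)*1) = (3/2 + ((1 - 1)*(-5))/2)*0 + 6 = (3/2 + (0*(-5))/2)*0 + 6 = (3/2 + (1/2)*0)*0 + 6 = (3/2 + 0)*0 + 6 = (3/2)*0 + 6 = 0 + 6 = 6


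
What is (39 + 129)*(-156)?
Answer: -26208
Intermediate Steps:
(39 + 129)*(-156) = 168*(-156) = -26208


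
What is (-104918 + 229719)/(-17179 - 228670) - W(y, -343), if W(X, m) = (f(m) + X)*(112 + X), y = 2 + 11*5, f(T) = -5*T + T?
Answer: -59372904150/245849 ≈ -2.4150e+5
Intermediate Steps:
f(T) = -4*T
y = 57 (y = 2 + 55 = 57)
W(X, m) = (112 + X)*(X - 4*m) (W(X, m) = (-4*m + X)*(112 + X) = (X - 4*m)*(112 + X) = (112 + X)*(X - 4*m))
(-104918 + 229719)/(-17179 - 228670) - W(y, -343) = (-104918 + 229719)/(-17179 - 228670) - (57² - 448*(-343) + 112*57 - 4*57*(-343)) = 124801/(-245849) - (3249 + 153664 + 6384 + 78204) = 124801*(-1/245849) - 1*241501 = -124801/245849 - 241501 = -59372904150/245849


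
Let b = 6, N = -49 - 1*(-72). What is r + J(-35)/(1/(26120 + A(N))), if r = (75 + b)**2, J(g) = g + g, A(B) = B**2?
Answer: -1858869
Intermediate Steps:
N = 23 (N = -49 + 72 = 23)
J(g) = 2*g
r = 6561 (r = (75 + 6)**2 = 81**2 = 6561)
r + J(-35)/(1/(26120 + A(N))) = 6561 + (2*(-35))/(1/(26120 + 23**2)) = 6561 - 70/(1/(26120 + 529)) = 6561 - 70/(1/26649) = 6561 - 70/1/26649 = 6561 - 70*26649 = 6561 - 1865430 = -1858869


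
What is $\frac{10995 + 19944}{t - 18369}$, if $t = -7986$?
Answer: $- \frac{10313}{8785} \approx -1.1739$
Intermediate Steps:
$\frac{10995 + 19944}{t - 18369} = \frac{10995 + 19944}{-7986 - 18369} = \frac{30939}{-26355} = 30939 \left(- \frac{1}{26355}\right) = - \frac{10313}{8785}$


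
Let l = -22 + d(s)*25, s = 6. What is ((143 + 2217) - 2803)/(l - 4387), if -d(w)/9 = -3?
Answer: 443/3734 ≈ 0.11864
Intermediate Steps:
d(w) = 27 (d(w) = -9*(-3) = 27)
l = 653 (l = -22 + 27*25 = -22 + 675 = 653)
((143 + 2217) - 2803)/(l - 4387) = ((143 + 2217) - 2803)/(653 - 4387) = (2360 - 2803)/(-3734) = -443*(-1/3734) = 443/3734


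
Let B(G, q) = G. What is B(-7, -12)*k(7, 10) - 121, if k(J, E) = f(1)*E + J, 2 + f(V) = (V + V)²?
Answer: -310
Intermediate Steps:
f(V) = -2 + 4*V² (f(V) = -2 + (V + V)² = -2 + (2*V)² = -2 + 4*V²)
k(J, E) = J + 2*E (k(J, E) = (-2 + 4*1²)*E + J = (-2 + 4*1)*E + J = (-2 + 4)*E + J = 2*E + J = J + 2*E)
B(-7, -12)*k(7, 10) - 121 = -7*(7 + 2*10) - 121 = -7*(7 + 20) - 121 = -7*27 - 121 = -189 - 121 = -310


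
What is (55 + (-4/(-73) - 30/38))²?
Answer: 5664970756/1923769 ≈ 2944.7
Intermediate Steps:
(55 + (-4/(-73) - 30/38))² = (55 + (-4*(-1/73) - 30*1/38))² = (55 + (4/73 - 15/19))² = (55 - 1019/1387)² = (75266/1387)² = 5664970756/1923769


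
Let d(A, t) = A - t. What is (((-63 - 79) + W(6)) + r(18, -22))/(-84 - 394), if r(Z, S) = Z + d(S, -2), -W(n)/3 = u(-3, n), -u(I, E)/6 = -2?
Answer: 90/239 ≈ 0.37657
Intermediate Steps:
u(I, E) = 12 (u(I, E) = -6*(-2) = 12)
W(n) = -36 (W(n) = -3*12 = -36)
r(Z, S) = 2 + S + Z (r(Z, S) = Z + (S - 1*(-2)) = Z + (S + 2) = Z + (2 + S) = 2 + S + Z)
(((-63 - 79) + W(6)) + r(18, -22))/(-84 - 394) = (((-63 - 79) - 36) + (2 - 22 + 18))/(-84 - 394) = ((-142 - 36) - 2)/(-478) = (-178 - 2)*(-1/478) = -180*(-1/478) = 90/239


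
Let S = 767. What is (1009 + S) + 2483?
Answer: 4259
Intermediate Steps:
(1009 + S) + 2483 = (1009 + 767) + 2483 = 1776 + 2483 = 4259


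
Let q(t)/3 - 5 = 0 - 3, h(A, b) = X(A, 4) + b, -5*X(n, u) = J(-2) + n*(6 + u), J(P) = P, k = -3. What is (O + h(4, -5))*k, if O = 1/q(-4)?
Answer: 373/10 ≈ 37.300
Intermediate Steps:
X(n, u) = ⅖ - n*(6 + u)/5 (X(n, u) = -(-2 + n*(6 + u))/5 = ⅖ - n*(6 + u)/5)
h(A, b) = ⅖ + b - 2*A (h(A, b) = (⅖ - 6*A/5 - ⅕*A*4) + b = (⅖ - 6*A/5 - 4*A/5) + b = (⅖ - 2*A) + b = ⅖ + b - 2*A)
q(t) = 6 (q(t) = 15 + 3*(0 - 3) = 15 + 3*(-3) = 15 - 9 = 6)
O = ⅙ (O = 1/6 = ⅙ ≈ 0.16667)
(O + h(4, -5))*k = (⅙ + (⅖ - 5 - 2*4))*(-3) = (⅙ + (⅖ - 5 - 8))*(-3) = (⅙ - 63/5)*(-3) = -373/30*(-3) = 373/10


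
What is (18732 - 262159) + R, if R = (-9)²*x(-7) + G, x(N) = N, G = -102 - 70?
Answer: -244166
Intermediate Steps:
G = -172
R = -739 (R = (-9)²*(-7) - 172 = 81*(-7) - 172 = -567 - 172 = -739)
(18732 - 262159) + R = (18732 - 262159) - 739 = -243427 - 739 = -244166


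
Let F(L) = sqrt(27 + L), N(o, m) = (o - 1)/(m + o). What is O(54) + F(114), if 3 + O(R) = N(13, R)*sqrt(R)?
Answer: -3 + sqrt(141) + 36*sqrt(6)/67 ≈ 10.190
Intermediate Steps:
N(o, m) = (-1 + o)/(m + o)
O(R) = -3 + 12*sqrt(R)/(13 + R) (O(R) = -3 + ((-1 + 13)/(R + 13))*sqrt(R) = -3 + (12/(13 + R))*sqrt(R) = -3 + 12*sqrt(R)/(13 + R))
O(54) + F(114) = 3*(-13 - 1*54 + 4*sqrt(54))/(13 + 54) + sqrt(27 + 114) = 3*(-13 - 54 + 4*(3*sqrt(6)))/67 + sqrt(141) = 3*(1/67)*(-13 - 54 + 12*sqrt(6)) + sqrt(141) = 3*(1/67)*(-67 + 12*sqrt(6)) + sqrt(141) = (-3 + 36*sqrt(6)/67) + sqrt(141) = -3 + sqrt(141) + 36*sqrt(6)/67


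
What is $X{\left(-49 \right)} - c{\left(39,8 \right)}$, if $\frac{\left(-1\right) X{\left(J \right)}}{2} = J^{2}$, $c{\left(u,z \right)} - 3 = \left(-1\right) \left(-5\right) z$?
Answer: $-4845$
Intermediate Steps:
$c{\left(u,z \right)} = 3 + 5 z$ ($c{\left(u,z \right)} = 3 + \left(-1\right) \left(-5\right) z = 3 + 5 z$)
$X{\left(J \right)} = - 2 J^{2}$
$X{\left(-49 \right)} - c{\left(39,8 \right)} = - 2 \left(-49\right)^{2} - \left(3 + 5 \cdot 8\right) = \left(-2\right) 2401 - \left(3 + 40\right) = -4802 - 43 = -4845$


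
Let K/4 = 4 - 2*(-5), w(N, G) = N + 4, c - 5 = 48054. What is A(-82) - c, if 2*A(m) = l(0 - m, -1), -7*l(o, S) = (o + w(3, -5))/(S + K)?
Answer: -37005519/770 ≈ -48059.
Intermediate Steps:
c = 48059 (c = 5 + 48054 = 48059)
w(N, G) = 4 + N
K = 56 (K = 4*(4 - 2*(-5)) = 4*(4 + 10) = 4*14 = 56)
l(o, S) = -(7 + o)/(7*(56 + S)) (l(o, S) = -(o + (4 + 3))/(7*(S + 56)) = -(o + 7)/(7*(56 + S)) = -(7 + o)/(7*(56 + S)))
A(m) = -1/110 + m/770 (A(m) = ((-7 - (0 - m))/(7*(56 - 1)))/2 = ((⅐)*(-7 - (-1)*m)/55)/2 = ((⅐)*(1/55)*(-7 + m))/2 = (-1/55 + m/385)/2 = -1/110 + m/770)
A(-82) - c = (-1/110 + (1/770)*(-82)) - 1*48059 = (-1/110 - 41/385) - 48059 = -89/770 - 48059 = -37005519/770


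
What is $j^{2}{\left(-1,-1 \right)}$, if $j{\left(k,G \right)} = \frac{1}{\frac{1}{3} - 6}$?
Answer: $\frac{9}{289} \approx 0.031142$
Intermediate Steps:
$j{\left(k,G \right)} = - \frac{3}{17}$ ($j{\left(k,G \right)} = \frac{1}{\frac{1}{3} - 6} = \frac{1}{- \frac{17}{3}} = - \frac{3}{17}$)
$j^{2}{\left(-1,-1 \right)} = \left(- \frac{3}{17}\right)^{2} = \frac{9}{289}$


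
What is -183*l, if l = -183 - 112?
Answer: 53985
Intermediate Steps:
l = -295
-183*l = -183*(-295) = 53985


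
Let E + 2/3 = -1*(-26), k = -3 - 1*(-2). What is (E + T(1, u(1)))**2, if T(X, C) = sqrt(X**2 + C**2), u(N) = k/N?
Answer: 5794/9 + 152*sqrt(2)/3 ≈ 715.43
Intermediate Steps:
k = -1 (k = -3 + 2 = -1)
u(N) = -1/N
T(X, C) = sqrt(C**2 + X**2)
E = 76/3 (E = -2/3 - 1*(-26) = -2/3 + 26 = 76/3 ≈ 25.333)
(E + T(1, u(1)))**2 = (76/3 + sqrt((-1/1)**2 + 1**2))**2 = (76/3 + sqrt((-1*1)**2 + 1))**2 = (76/3 + sqrt((-1)**2 + 1))**2 = (76/3 + sqrt(1 + 1))**2 = (76/3 + sqrt(2))**2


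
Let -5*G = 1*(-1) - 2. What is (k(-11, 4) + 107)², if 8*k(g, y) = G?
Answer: 18344089/1600 ≈ 11465.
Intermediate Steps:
G = ⅗ (G = -(1*(-1) - 2)/5 = -(-1 - 2)/5 = -⅕*(-3) = ⅗ ≈ 0.60000)
k(g, y) = 3/40 (k(g, y) = (⅛)*(⅗) = 3/40)
(k(-11, 4) + 107)² = (3/40 + 107)² = (4283/40)² = 18344089/1600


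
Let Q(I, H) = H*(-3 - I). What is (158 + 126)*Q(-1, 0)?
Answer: 0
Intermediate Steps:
(158 + 126)*Q(-1, 0) = (158 + 126)*(-1*0*(3 - 1)) = 284*(-1*0*2) = 284*0 = 0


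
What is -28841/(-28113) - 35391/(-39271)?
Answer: 2127562094/1104025623 ≈ 1.9271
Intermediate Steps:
-28841/(-28113) - 35391/(-39271) = -28841*(-1/28113) - 35391*(-1/39271) = 28841/28113 + 35391/39271 = 2127562094/1104025623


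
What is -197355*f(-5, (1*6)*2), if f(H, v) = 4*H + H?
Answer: 4933875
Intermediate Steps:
f(H, v) = 5*H
-197355*f(-5, (1*6)*2) = -986775*(-5) = -197355*(-25) = 4933875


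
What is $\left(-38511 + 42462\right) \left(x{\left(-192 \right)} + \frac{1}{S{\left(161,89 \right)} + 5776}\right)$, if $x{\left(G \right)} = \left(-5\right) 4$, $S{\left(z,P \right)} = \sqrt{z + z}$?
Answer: $- \frac{439371813684}{5560309} - \frac{1317 \sqrt{322}}{11120618} \approx -79019.0$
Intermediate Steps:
$S{\left(z,P \right)} = \sqrt{2} \sqrt{z}$ ($S{\left(z,P \right)} = \sqrt{2 z} = \sqrt{2} \sqrt{z}$)
$x{\left(G \right)} = -20$
$\left(-38511 + 42462\right) \left(x{\left(-192 \right)} + \frac{1}{S{\left(161,89 \right)} + 5776}\right) = \left(-38511 + 42462\right) \left(-20 + \frac{1}{\sqrt{2} \sqrt{161} + 5776}\right) = 3951 \left(-20 + \frac{1}{\sqrt{322} + 5776}\right) = 3951 \left(-20 + \frac{1}{5776 + \sqrt{322}}\right) = -79020 + \frac{3951}{5776 + \sqrt{322}}$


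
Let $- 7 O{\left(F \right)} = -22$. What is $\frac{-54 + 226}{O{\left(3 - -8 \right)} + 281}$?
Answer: $\frac{1204}{1989} \approx 0.60533$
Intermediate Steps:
$O{\left(F \right)} = \frac{22}{7}$ ($O{\left(F \right)} = \left(- \frac{1}{7}\right) \left(-22\right) = \frac{22}{7}$)
$\frac{-54 + 226}{O{\left(3 - -8 \right)} + 281} = \frac{-54 + 226}{\frac{22}{7} + 281} = \frac{172}{\frac{1989}{7}} = 172 \cdot \frac{7}{1989} = \frac{1204}{1989}$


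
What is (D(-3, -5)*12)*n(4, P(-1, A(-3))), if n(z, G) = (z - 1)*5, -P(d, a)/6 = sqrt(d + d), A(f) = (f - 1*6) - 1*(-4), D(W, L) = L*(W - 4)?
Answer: 6300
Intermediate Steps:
D(W, L) = L*(-4 + W)
A(f) = -2 + f (A(f) = (f - 6) + 4 = (-6 + f) + 4 = -2 + f)
P(d, a) = -6*sqrt(2)*sqrt(d) (P(d, a) = -6*sqrt(d + d) = -6*sqrt(2)*sqrt(d))
n(z, G) = -5 + 5*z (n(z, G) = (-1 + z)*5 = -5 + 5*z)
(D(-3, -5)*12)*n(4, P(-1, A(-3))) = (-5*(-4 - 3)*12)*(-5 + 5*4) = (-5*(-7)*12)*(-5 + 20) = (35*12)*15 = 420*15 = 6300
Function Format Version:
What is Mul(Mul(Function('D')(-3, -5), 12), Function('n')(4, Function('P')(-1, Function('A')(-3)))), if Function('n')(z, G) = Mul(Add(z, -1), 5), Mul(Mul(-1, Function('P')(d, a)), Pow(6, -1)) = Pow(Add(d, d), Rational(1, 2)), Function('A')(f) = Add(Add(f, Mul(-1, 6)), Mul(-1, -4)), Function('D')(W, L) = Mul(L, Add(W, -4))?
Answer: 6300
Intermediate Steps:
Function('D')(W, L) = Mul(L, Add(-4, W))
Function('A')(f) = Add(-2, f) (Function('A')(f) = Add(Add(f, -6), 4) = Add(Add(-6, f), 4) = Add(-2, f))
Function('P')(d, a) = Mul(-6, Pow(2, Rational(1, 2)), Pow(d, Rational(1, 2))) (Function('P')(d, a) = Mul(-6, Pow(Add(d, d), Rational(1, 2))) = Mul(-6, Pow(Mul(2, d), Rational(1, 2))) = Mul(-6, Mul(Pow(2, Rational(1, 2)), Pow(d, Rational(1, 2)))) = Mul(-6, Pow(2, Rational(1, 2)), Pow(d, Rational(1, 2))))
Function('n')(z, G) = Add(-5, Mul(5, z)) (Function('n')(z, G) = Mul(Add(-1, z), 5) = Add(-5, Mul(5, z)))
Mul(Mul(Function('D')(-3, -5), 12), Function('n')(4, Function('P')(-1, Function('A')(-3)))) = Mul(Mul(Mul(-5, Add(-4, -3)), 12), Add(-5, Mul(5, 4))) = Mul(Mul(Mul(-5, -7), 12), Add(-5, 20)) = Mul(Mul(35, 12), 15) = Mul(420, 15) = 6300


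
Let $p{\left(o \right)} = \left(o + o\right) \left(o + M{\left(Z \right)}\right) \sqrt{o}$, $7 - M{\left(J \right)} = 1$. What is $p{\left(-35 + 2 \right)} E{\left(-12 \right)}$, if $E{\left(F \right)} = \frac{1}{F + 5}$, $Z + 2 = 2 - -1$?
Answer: $- \frac{1782 i \sqrt{33}}{7} \approx - 1462.4 i$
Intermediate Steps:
$Z = 1$ ($Z = -2 + \left(2 - -1\right) = -2 + \left(2 + 1\right) = -2 + 3 = 1$)
$M{\left(J \right)} = 6$ ($M{\left(J \right)} = 7 - 1 = 6$)
$E{\left(F \right)} = \frac{1}{5 + F}$
$p{\left(o \right)} = 2 o^{\frac{3}{2}} \left(6 + o\right)$ ($p{\left(o \right)} = \left(o + o\right) \left(o + 6\right) \sqrt{o} = 2 o \left(6 + o\right) \sqrt{o} = 2 o^{\frac{3}{2}} \left(6 + o\right)$)
$p{\left(-35 + 2 \right)} E{\left(-12 \right)} = \frac{2 \left(-35 + 2\right)^{\frac{3}{2}} \left(6 + \left(-35 + 2\right)\right)}{5 - 12} = \frac{2 \left(-33\right)^{\frac{3}{2}} \left(6 - 33\right)}{-7} = 2 \left(- 33 i \sqrt{33}\right) \left(-27\right) \left(- \frac{1}{7}\right) = 1782 i \sqrt{33} \left(- \frac{1}{7}\right) = - \frac{1782 i \sqrt{33}}{7}$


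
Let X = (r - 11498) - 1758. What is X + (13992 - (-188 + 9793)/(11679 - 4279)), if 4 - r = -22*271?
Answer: 9917039/1480 ≈ 6700.7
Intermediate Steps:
r = 5966 (r = 4 - (-22)*271 = 4 - 1*(-5962) = 4 + 5962 = 5966)
X = -7290 (X = (5966 - 11498) - 1758 = -5532 - 1758 = -7290)
X + (13992 - (-188 + 9793)/(11679 - 4279)) = -7290 + (13992 - (-188 + 9793)/(11679 - 4279)) = -7290 + (13992 - 9605/7400) = -7290 + (13992 - 1*1921/1480) = -7290 + (13992 - 1921/1480) = -7290 + 20706239/1480 = 9917039/1480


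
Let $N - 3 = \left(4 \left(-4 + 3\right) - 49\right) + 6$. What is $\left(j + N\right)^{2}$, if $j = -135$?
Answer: $32041$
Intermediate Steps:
$N = -44$ ($N = 3 + \left(\left(4 \left(-4 + 3\right) - 49\right) + 6\right) = 3 + \left(\left(4 \left(-1\right) - 49\right) + 6\right) = 3 + \left(\left(-4 - 49\right) + 6\right) = 3 + \left(-53 + 6\right) = 3 - 47 = -44$)
$\left(j + N\right)^{2} = \left(-135 - 44\right)^{2} = \left(-179\right)^{2} = 32041$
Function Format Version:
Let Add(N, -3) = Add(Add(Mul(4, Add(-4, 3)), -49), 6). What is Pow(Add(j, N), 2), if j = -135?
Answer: 32041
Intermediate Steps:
N = -44 (N = Add(3, Add(Add(Mul(4, Add(-4, 3)), -49), 6)) = Add(3, Add(Add(Mul(4, -1), -49), 6)) = Add(3, Add(Add(-4, -49), 6)) = Add(3, Add(-53, 6)) = Add(3, -47) = -44)
Pow(Add(j, N), 2) = Pow(Add(-135, -44), 2) = Pow(-179, 2) = 32041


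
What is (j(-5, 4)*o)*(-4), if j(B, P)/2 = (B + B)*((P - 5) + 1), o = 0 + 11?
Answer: 0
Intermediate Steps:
o = 11
j(B, P) = 4*B*(-4 + P) (j(B, P) = 2*((B + B)*((P - 5) + 1)) = 2*((2*B)*((-5 + P) + 1)) = 2*((2*B)*(-4 + P)) = 2*(2*B*(-4 + P)) = 4*B*(-4 + P))
(j(-5, 4)*o)*(-4) = ((4*(-5)*(-4 + 4))*11)*(-4) = ((4*(-5)*0)*11)*(-4) = (0*11)*(-4) = 0*(-4) = 0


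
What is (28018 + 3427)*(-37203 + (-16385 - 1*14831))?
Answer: -2151435455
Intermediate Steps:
(28018 + 3427)*(-37203 + (-16385 - 1*14831)) = 31445*(-37203 + (-16385 - 14831)) = 31445*(-37203 - 31216) = 31445*(-68419) = -2151435455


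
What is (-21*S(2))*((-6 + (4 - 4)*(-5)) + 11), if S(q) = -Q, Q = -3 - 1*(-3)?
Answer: 0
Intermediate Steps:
Q = 0 (Q = -3 + 3 = 0)
S(q) = 0 (S(q) = -1*0 = 0)
(-21*S(2))*((-6 + (4 - 4)*(-5)) + 11) = (-21*0)*((-6 + (4 - 4)*(-5)) + 11) = 0*((-6 + 0*(-5)) + 11) = 0*((-6 + 0) + 11) = 0*(-6 + 11) = 0*5 = 0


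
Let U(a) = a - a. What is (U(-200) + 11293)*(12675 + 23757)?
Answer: 411426576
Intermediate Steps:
U(a) = 0
(U(-200) + 11293)*(12675 + 23757) = (0 + 11293)*(12675 + 23757) = 11293*36432 = 411426576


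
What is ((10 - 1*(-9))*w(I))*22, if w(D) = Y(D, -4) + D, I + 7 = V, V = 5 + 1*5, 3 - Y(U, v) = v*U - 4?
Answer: 9196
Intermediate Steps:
Y(U, v) = 7 - U*v (Y(U, v) = 3 - (v*U - 4) = 3 - (U*v - 4) = 3 - (-4 + U*v) = 3 + (4 - U*v) = 7 - U*v)
V = 10 (V = 5 + 5 = 10)
I = 3 (I = -7 + 10 = 3)
w(D) = 7 + 5*D (w(D) = (7 - 1*D*(-4)) + D = (7 + 4*D) + D = 7 + 5*D)
((10 - 1*(-9))*w(I))*22 = ((10 - 1*(-9))*(7 + 5*3))*22 = ((10 + 9)*(7 + 15))*22 = (19*22)*22 = 418*22 = 9196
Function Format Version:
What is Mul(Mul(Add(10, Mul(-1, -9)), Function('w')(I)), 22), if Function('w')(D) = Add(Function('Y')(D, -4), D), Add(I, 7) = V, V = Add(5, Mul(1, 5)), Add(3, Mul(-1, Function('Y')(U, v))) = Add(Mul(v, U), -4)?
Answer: 9196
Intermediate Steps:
Function('Y')(U, v) = Add(7, Mul(-1, U, v)) (Function('Y')(U, v) = Add(3, Mul(-1, Add(Mul(v, U), -4))) = Add(3, Mul(-1, Add(Mul(U, v), -4))) = Add(3, Mul(-1, Add(-4, Mul(U, v)))) = Add(3, Add(4, Mul(-1, U, v))) = Add(7, Mul(-1, U, v)))
V = 10 (V = Add(5, 5) = 10)
I = 3 (I = Add(-7, 10) = 3)
Function('w')(D) = Add(7, Mul(5, D)) (Function('w')(D) = Add(Add(7, Mul(-1, D, -4)), D) = Add(Add(7, Mul(4, D)), D) = Add(7, Mul(5, D)))
Mul(Mul(Add(10, Mul(-1, -9)), Function('w')(I)), 22) = Mul(Mul(Add(10, Mul(-1, -9)), Add(7, Mul(5, 3))), 22) = Mul(Mul(Add(10, 9), Add(7, 15)), 22) = Mul(Mul(19, 22), 22) = Mul(418, 22) = 9196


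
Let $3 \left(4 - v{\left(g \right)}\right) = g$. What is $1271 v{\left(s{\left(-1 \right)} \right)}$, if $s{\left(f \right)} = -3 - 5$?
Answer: $\frac{25420}{3} \approx 8473.3$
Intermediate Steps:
$s{\left(f \right)} = -8$ ($s{\left(f \right)} = -3 - 5 = -8$)
$v{\left(g \right)} = 4 - \frac{g}{3}$
$1271 v{\left(s{\left(-1 \right)} \right)} = 1271 \left(4 - - \frac{8}{3}\right) = 1271 \left(4 + \frac{8}{3}\right) = 1271 \cdot \frac{20}{3} = \frac{25420}{3}$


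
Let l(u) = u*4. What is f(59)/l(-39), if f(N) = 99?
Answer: -33/52 ≈ -0.63461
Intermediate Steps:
l(u) = 4*u
f(59)/l(-39) = 99/((4*(-39))) = 99/(-156) = 99*(-1/156) = -33/52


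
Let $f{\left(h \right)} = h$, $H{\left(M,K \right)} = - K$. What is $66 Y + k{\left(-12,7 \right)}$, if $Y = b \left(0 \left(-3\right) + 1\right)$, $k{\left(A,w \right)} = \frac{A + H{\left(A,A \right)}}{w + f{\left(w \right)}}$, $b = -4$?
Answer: $-264$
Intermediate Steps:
$k{\left(A,w \right)} = 0$ ($k{\left(A,w \right)} = \frac{A - A}{w + w} = \frac{0}{2 w} = 0 \frac{1}{2 w} = 0$)
$Y = -4$ ($Y = - 4 \left(0 \left(-3\right) + 1\right) = - 4 \left(0 + 1\right) = \left(-4\right) 1 = -4$)
$66 Y + k{\left(-12,7 \right)} = 66 \left(-4\right) + 0 = -264 + 0 = -264$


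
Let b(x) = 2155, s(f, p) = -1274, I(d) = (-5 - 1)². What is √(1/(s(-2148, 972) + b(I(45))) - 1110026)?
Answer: I*√861558889305/881 ≈ 1053.6*I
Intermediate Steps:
I(d) = 36 (I(d) = (-6)² = 36)
√(1/(s(-2148, 972) + b(I(45))) - 1110026) = √(1/(-1274 + 2155) - 1110026) = √(1/881 - 1110026) = √(-977932905/881) = I*√861558889305/881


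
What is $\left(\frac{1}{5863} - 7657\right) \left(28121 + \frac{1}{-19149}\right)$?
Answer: $- \frac{732557046942840}{3402139} \approx -2.1532 \cdot 10^{8}$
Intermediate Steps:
$\left(\frac{1}{5863} - 7657\right) \left(28121 + \frac{1}{-19149}\right) = \left(\frac{1}{5863} - 7657\right) \left(28121 - \frac{1}{19149}\right) = \left(- \frac{44892990}{5863}\right) \frac{538489028}{19149} = - \frac{732557046942840}{3402139}$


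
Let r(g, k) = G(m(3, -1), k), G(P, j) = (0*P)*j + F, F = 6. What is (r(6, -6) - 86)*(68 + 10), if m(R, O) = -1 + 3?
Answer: -6240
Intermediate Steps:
m(R, O) = 2
G(P, j) = 6 (G(P, j) = (0*P)*j + 6 = 0*j + 6 = 0 + 6 = 6)
r(g, k) = 6
(r(6, -6) - 86)*(68 + 10) = (6 - 86)*(68 + 10) = -80*78 = -6240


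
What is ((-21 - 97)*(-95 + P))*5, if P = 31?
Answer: 37760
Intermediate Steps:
((-21 - 97)*(-95 + P))*5 = ((-21 - 97)*(-95 + 31))*5 = -118*(-64)*5 = 7552*5 = 37760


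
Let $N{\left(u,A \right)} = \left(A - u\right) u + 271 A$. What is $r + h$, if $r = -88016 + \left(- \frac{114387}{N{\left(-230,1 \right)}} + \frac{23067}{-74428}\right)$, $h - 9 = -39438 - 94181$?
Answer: $- \frac{871911421517069}{3934189652} \approx -2.2162 \cdot 10^{5}$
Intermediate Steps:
$N{\left(u,A \right)} = 271 A + u \left(A - u\right)$ ($N{\left(u,A \right)} = u \left(A - u\right) + 271 A = 271 A + u \left(A - u\right)$)
$h = -133610$ ($h = 9 - 133619 = -133610$)
$r = - \frac{346264342113349}{3934189652}$ ($r = -88016 - \left(\frac{23067}{74428} + \frac{114387}{- \left(-230\right)^{2} + 271 \cdot 1 + 1 \left(-230\right)}\right) = -88016 - \left(\frac{23067}{74428} + \frac{114387}{\left(-1\right) 52900 + 271 - 230}\right) = -88016 - \left(\frac{23067}{74428} + \frac{114387}{-52900 + 271 - 230}\right) = -88016 - \left(\frac{23067}{74428} + \frac{114387}{-52859}\right) = -88016 - - \frac{7294297083}{3934189652} = -88016 + \left(\frac{114387}{52859} - \frac{23067}{74428}\right) = -88016 + \frac{7294297083}{3934189652} = - \frac{346264342113349}{3934189652} \approx -88014.0$)
$r + h = - \frac{346264342113349}{3934189652} - 133610 = - \frac{871911421517069}{3934189652}$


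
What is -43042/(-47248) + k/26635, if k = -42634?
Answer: -433973781/629225240 ≈ -0.68970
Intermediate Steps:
-43042/(-47248) + k/26635 = -43042/(-47248) - 42634/26635 = -43042*(-1/47248) - 42634*1/26635 = 21521/23624 - 42634/26635 = -433973781/629225240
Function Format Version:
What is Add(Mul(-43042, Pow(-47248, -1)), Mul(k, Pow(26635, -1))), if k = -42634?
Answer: Rational(-433973781, 629225240) ≈ -0.68970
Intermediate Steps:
Add(Mul(-43042, Pow(-47248, -1)), Mul(k, Pow(26635, -1))) = Add(Mul(-43042, Pow(-47248, -1)), Mul(-42634, Pow(26635, -1))) = Add(Mul(-43042, Rational(-1, 47248)), Mul(-42634, Rational(1, 26635))) = Add(Rational(21521, 23624), Rational(-42634, 26635)) = Rational(-433973781, 629225240)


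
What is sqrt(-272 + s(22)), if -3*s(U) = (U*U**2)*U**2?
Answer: 4*I*sqrt(966459)/3 ≈ 1310.8*I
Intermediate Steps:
s(U) = -U**5/3 (s(U) = -U*U**2*U**2/3 = -U**3*U**2/3 = -U**5/3)
sqrt(-272 + s(22)) = sqrt(-272 - 1/3*22**5) = sqrt(-272 - 1/3*5153632) = sqrt(-272 - 5153632/3) = sqrt(-5154448/3) = 4*I*sqrt(966459)/3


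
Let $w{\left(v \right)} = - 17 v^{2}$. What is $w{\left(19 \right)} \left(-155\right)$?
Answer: $951235$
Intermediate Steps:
$w{\left(19 \right)} \left(-155\right) = - 17 \cdot 19^{2} \left(-155\right) = \left(-17\right) 361 \left(-155\right) = \left(-6137\right) \left(-155\right) = 951235$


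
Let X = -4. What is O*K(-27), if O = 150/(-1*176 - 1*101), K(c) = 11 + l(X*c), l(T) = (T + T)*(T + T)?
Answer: -7000050/277 ≈ -25271.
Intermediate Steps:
l(T) = 4*T**2 (l(T) = (2*T)*(2*T) = 4*T**2)
K(c) = 11 + 64*c**2 (K(c) = 11 + 4*(-4*c)**2 = 11 + 4*(16*c**2) = 11 + 64*c**2)
O = -150/277 (O = 150/(-176 - 101) = 150/(-277) = 150*(-1/277) = -150/277 ≈ -0.54152)
O*K(-27) = -150*(11 + 64*(-27)**2)/277 = -150*(11 + 64*729)/277 = -150*(11 + 46656)/277 = -150/277*46667 = -7000050/277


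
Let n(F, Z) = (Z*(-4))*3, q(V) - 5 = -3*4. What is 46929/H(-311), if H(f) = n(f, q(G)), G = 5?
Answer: 15643/28 ≈ 558.68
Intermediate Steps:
q(V) = -7 (q(V) = 5 - 3*4 = 5 - 12 = -7)
n(F, Z) = -12*Z (n(F, Z) = -4*Z*3 = -12*Z)
H(f) = 84 (H(f) = -12*(-7) = 84)
46929/H(-311) = 46929/84 = 46929*(1/84) = 15643/28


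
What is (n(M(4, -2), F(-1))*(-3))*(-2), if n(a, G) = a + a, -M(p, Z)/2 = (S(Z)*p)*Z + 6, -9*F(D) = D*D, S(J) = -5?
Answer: -1104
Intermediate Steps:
F(D) = -D²/9 (F(D) = -D*D/9 = -D²/9)
M(p, Z) = -12 + 10*Z*p (M(p, Z) = -2*((-5*p)*Z + 6) = -2*(-5*Z*p + 6) = -2*(6 - 5*Z*p) = -12 + 10*Z*p)
n(a, G) = 2*a
(n(M(4, -2), F(-1))*(-3))*(-2) = ((2*(-12 + 10*(-2)*4))*(-3))*(-2) = ((2*(-12 - 80))*(-3))*(-2) = ((2*(-92))*(-3))*(-2) = -184*(-3)*(-2) = 552*(-2) = -1104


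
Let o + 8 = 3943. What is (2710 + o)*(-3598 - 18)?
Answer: -24028320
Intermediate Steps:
o = 3935 (o = -8 + 3943 = 3935)
(2710 + o)*(-3598 - 18) = (2710 + 3935)*(-3598 - 18) = 6645*(-3616) = -24028320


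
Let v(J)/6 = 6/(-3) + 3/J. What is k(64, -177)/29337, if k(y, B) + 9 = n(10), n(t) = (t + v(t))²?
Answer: -32/104775 ≈ -0.00030542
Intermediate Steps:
v(J) = -12 + 18/J (v(J) = 6*(6/(-3) + 3/J) = 6*(6*(-⅓) + 3/J) = 6*(-2 + 3/J) = -12 + 18/J)
n(t) = (-12 + t + 18/t)² (n(t) = (t + (-12 + 18/t))² = (-12 + t + 18/t)²)
k(y, B) = -224/25 (k(y, B) = -9 + (18 + 10*(-12 + 10))²/10² = -9 + (18 + 10*(-2))²/100 = -9 + (18 - 20)²/100 = -9 + (1/100)*(-2)² = -9 + (1/100)*4 = -9 + 1/25 = -224/25)
k(64, -177)/29337 = -224/25/29337 = -224/25*1/29337 = -32/104775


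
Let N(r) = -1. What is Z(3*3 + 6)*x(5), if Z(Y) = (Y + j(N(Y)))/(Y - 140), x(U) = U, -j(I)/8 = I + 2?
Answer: -7/25 ≈ -0.28000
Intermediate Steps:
j(I) = -16 - 8*I (j(I) = -8*(I + 2) = -8*(2 + I) = -16 - 8*I)
Z(Y) = (-8 + Y)/(-140 + Y) (Z(Y) = (Y + (-16 - 8*(-1)))/(Y - 140) = (Y + (-16 + 8))/(-140 + Y) = (Y - 8)/(-140 + Y) = (-8 + Y)/(-140 + Y))
Z(3*3 + 6)*x(5) = ((-8 + (3*3 + 6))/(-140 + (3*3 + 6)))*5 = ((-8 + (9 + 6))/(-140 + (9 + 6)))*5 = ((-8 + 15)/(-140 + 15))*5 = (7/(-125))*5 = -1/125*7*5 = -7/125*5 = -7/25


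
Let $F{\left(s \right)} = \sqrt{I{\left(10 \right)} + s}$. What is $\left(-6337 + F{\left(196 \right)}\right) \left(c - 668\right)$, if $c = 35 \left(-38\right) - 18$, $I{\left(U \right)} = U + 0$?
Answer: $12775392 - 2016 \sqrt{206} \approx 1.2746 \cdot 10^{7}$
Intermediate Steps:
$I{\left(U \right)} = U$
$F{\left(s \right)} = \sqrt{10 + s}$
$c = -1348$ ($c = -1330 - 18 = -1348$)
$\left(-6337 + F{\left(196 \right)}\right) \left(c - 668\right) = \left(-6337 + \sqrt{10 + 196}\right) \left(-1348 - 668\right) = \left(-6337 + \sqrt{206}\right) \left(-2016\right) = 12775392 - 2016 \sqrt{206}$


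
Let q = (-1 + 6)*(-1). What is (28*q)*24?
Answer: -3360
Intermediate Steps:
q = -5 (q = 5*(-1) = -5)
(28*q)*24 = (28*(-5))*24 = -140*24 = -3360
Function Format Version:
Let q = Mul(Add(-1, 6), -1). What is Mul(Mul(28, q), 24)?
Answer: -3360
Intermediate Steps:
q = -5 (q = Mul(5, -1) = -5)
Mul(Mul(28, q), 24) = Mul(Mul(28, -5), 24) = Mul(-140, 24) = -3360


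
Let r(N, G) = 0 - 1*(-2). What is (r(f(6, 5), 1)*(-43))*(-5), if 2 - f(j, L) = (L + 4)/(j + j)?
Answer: 430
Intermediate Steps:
f(j, L) = 2 - (4 + L)/(2*j) (f(j, L) = 2 - (L + 4)/(j + j) = 2 - (4 + L)/(2*j))
r(N, G) = 2 (r(N, G) = 0 + 2 = 2)
(r(f(6, 5), 1)*(-43))*(-5) = (2*(-43))*(-5) = -86*(-5) = 430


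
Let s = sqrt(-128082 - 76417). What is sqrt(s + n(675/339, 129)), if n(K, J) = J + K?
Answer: sqrt(1672626 + 12769*I*sqrt(204499))/113 ≈ 17.346 + 13.035*I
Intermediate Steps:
s = I*sqrt(204499) (s = sqrt(-204499) = I*sqrt(204499) ≈ 452.22*I)
sqrt(s + n(675/339, 129)) = sqrt(I*sqrt(204499) + (129 + 675/339)) = sqrt(I*sqrt(204499) + (129 + 675*(1/339))) = sqrt(I*sqrt(204499) + (129 + 225/113)) = sqrt(I*sqrt(204499) + 14802/113) = sqrt(14802/113 + I*sqrt(204499))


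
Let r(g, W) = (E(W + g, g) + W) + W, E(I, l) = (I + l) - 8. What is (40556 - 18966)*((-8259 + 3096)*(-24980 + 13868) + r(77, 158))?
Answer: 1238658802840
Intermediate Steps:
E(I, l) = -8 + I + l
r(g, W) = -8 + 2*g + 3*W (r(g, W) = ((-8 + (W + g) + g) + W) + W = ((-8 + W + 2*g) + W) + W = (-8 + 2*W + 2*g) + W = -8 + 2*g + 3*W)
(40556 - 18966)*((-8259 + 3096)*(-24980 + 13868) + r(77, 158)) = (40556 - 18966)*((-8259 + 3096)*(-24980 + 13868) + (-8 + 2*77 + 3*158)) = 21590*(-5163*(-11112) + (-8 + 154 + 474)) = 21590*(57371256 + 620) = 21590*57371876 = 1238658802840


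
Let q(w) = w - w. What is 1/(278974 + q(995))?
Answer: 1/278974 ≈ 3.5846e-6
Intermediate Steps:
q(w) = 0
1/(278974 + q(995)) = 1/(278974 + 0) = 1/278974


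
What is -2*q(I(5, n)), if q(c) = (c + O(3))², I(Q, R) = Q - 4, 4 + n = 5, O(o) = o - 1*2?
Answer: -8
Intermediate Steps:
O(o) = -2 + o (O(o) = o - 2 = -2 + o)
n = 1 (n = -4 + 5 = 1)
I(Q, R) = -4 + Q
q(c) = (1 + c)² (q(c) = (c + (-2 + 3))² = (c + 1)² = (1 + c)²)
-2*q(I(5, n)) = -2*(1 + (-4 + 5))² = -2*(1 + 1)² = -2*2² = -2*4 = -8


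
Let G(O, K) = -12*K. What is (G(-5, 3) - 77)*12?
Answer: -1356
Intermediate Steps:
(G(-5, 3) - 77)*12 = (-12*3 - 77)*12 = (-36 - 77)*12 = -113*12 = -1356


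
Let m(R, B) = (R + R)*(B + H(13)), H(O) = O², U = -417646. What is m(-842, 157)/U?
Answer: 274492/208823 ≈ 1.3145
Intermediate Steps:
m(R, B) = 2*R*(169 + B) (m(R, B) = (R + R)*(B + 13²) = (2*R)*(B + 169) = (2*R)*(169 + B) = 2*R*(169 + B))
m(-842, 157)/U = (2*(-842)*(169 + 157))/(-417646) = (2*(-842)*326)*(-1/417646) = -548984*(-1/417646) = 274492/208823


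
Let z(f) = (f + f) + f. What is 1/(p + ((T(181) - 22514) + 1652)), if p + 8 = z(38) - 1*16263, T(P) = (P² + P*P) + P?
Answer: 1/28684 ≈ 3.4863e-5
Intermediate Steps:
z(f) = 3*f (z(f) = 2*f + f = 3*f)
T(P) = P + 2*P² (T(P) = (P² + P²) + P = 2*P² + P = P + 2*P²)
p = -16157 (p = -8 + (3*38 - 1*16263) = -8 + (114 - 16263) = -8 - 16149 = -16157)
1/(p + ((T(181) - 22514) + 1652)) = 1/(-16157 + ((181*(1 + 2*181) - 22514) + 1652)) = 1/(-16157 + ((181*(1 + 362) - 22514) + 1652)) = 1/(-16157 + ((181*363 - 22514) + 1652)) = 1/(-16157 + ((65703 - 22514) + 1652)) = 1/(-16157 + (43189 + 1652)) = 1/(-16157 + 44841) = 1/28684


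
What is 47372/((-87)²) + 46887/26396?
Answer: 1605319015/199791324 ≈ 8.0350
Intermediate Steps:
47372/((-87)²) + 46887/26396 = 47372/7569 + 46887*(1/26396) = 47372*(1/7569) + 46887/26396 = 47372/7569 + 46887/26396 = 1605319015/199791324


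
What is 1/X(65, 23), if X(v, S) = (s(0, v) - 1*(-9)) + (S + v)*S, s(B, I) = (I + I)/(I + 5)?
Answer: 7/14244 ≈ 0.00049143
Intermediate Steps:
s(B, I) = 2*I/(5 + I) (s(B, I) = (2*I)/(5 + I) = 2*I/(5 + I))
X(v, S) = 9 + S*(S + v) + 2*v/(5 + v) (X(v, S) = (2*v/(5 + v) - 1*(-9)) + (S + v)*S = (2*v/(5 + v) + 9) + S*(S + v) = (9 + 2*v/(5 + v)) + S*(S + v) = 9 + S*(S + v) + 2*v/(5 + v))
1/X(65, 23) = 1/((2*65 + (5 + 65)*(9 + 23**2 + 23*65))/(5 + 65)) = 1/((130 + 70*(9 + 529 + 1495))/70) = 1/((130 + 70*2033)/70) = 1/((130 + 142310)/70) = 1/((1/70)*142440) = 1/(14244/7) = 7/14244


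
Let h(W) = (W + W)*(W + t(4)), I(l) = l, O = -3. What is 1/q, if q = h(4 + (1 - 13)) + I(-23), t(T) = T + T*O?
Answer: 1/233 ≈ 0.0042918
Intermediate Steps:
t(T) = -2*T (t(T) = T + T*(-3) = T - 3*T = -2*T)
h(W) = 2*W*(-8 + W) (h(W) = (W + W)*(W - 2*4) = (2*W)*(W - 8) = (2*W)*(-8 + W) = 2*W*(-8 + W))
q = 233 (q = 2*(4 + (1 - 13))*(-8 + (4 + (1 - 13))) - 23 = 2*(4 - 12)*(-8 + (4 - 12)) - 23 = 2*(-8)*(-8 - 8) - 23 = 2*(-8)*(-16) - 23 = 256 - 23 = 233)
1/q = 1/233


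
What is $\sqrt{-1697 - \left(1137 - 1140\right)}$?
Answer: $11 i \sqrt{14} \approx 41.158 i$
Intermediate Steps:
$\sqrt{-1697 - \left(1137 - 1140\right)} = \sqrt{-1697 - -3} = \sqrt{-1697 + \left(-1137 + 1140\right)} = \sqrt{-1697 + 3} = \sqrt{-1694} = 11 i \sqrt{14}$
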